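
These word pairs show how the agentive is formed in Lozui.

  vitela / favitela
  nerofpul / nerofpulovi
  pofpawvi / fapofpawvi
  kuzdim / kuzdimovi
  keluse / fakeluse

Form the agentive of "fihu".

kuzdim and pofpawvi both have last vowel 'i' yet inflect differently (kuzdimovi, fapofpawvi), so the last vowel is not what conditions the rule; whether the stem ends in a vowel or a consonant is.
"fihu" ends in a vowel. The stems ending in a vowel (vitela → favitela, pofpawvi → fapofpawvi, keluse → fakeluse) add the prefix fa-.
The other pattern: stems ending in a consonant add -ovi.
So fihu → fafihu.

fafihu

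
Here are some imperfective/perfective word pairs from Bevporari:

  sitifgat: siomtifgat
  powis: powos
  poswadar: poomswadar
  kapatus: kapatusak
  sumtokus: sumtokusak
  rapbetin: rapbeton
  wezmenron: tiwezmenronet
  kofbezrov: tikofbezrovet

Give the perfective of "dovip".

kapatus and powis both end in -s yet inflect differently (kapatusak, powos), so the final letter is not what conditions the rule; the last vowel is.
"dovip" has last vowel 'i'. The stems whose last vowel is 'i' (powis → powos, rapbetin → rapbeton) change the last vowel to 'o'.
So dovip → dovop.

dovop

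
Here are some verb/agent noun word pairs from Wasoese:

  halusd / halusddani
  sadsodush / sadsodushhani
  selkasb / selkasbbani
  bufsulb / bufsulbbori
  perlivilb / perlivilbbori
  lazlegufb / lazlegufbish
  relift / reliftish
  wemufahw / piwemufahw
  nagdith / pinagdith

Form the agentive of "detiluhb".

pidetiluhb

"detiluhb" has second-to-last letter 'h'. The one such stem in the data (wemufahw → piwemufahw) adds the prefix pi-, so the same rule applies.
So detiluhb → pidetiluhb.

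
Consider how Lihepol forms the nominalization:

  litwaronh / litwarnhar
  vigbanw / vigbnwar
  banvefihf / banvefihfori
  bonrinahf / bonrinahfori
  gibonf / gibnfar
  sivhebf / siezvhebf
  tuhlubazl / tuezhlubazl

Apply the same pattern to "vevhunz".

banvefihf and gibonf both end in -f yet inflect differently (banvefihfori, gibnfar), so the final letter is not what conditions the rule; the second-to-last letter is.
"vevhunz" has second-to-last letter 'n'. The stems whose second-to-last letter is 'n' (gibonf → gibnfar, vigbanw → vigbnwar, litwaronh → litwarnhar) delete the last vowel and add -ar.
So vevhunz → vevhnzar.

vevhnzar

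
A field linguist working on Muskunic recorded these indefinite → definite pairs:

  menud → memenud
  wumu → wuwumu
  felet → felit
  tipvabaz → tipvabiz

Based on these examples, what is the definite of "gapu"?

menud and felet both have 2 vowels yet inflect differently (memenud, felit), so the number of vowels is not what conditions the rule; the final letter is.
"gapu" ends in -u. The one such stem in the data (wumu → wuwumu) repeats the first consonant+vowel as a prefix (as does menud), so the same rule applies.
The other pattern: stems ending in -t or -z change the last vowel to 'i'.
So gapu → gagapu.

gagapu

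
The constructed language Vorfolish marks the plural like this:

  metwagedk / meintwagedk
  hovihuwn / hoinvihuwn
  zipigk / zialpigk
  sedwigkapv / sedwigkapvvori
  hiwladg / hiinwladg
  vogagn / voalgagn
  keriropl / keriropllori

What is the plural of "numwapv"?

"numwapv" has second-to-last letter 'p'. The stems whose second-to-last letter is 'p' (keriropl → keriropllori, sedwigkapv → sedwigkapvvori) double the final consonant and add -ori.
So numwapv → numwapvvori.

numwapvvori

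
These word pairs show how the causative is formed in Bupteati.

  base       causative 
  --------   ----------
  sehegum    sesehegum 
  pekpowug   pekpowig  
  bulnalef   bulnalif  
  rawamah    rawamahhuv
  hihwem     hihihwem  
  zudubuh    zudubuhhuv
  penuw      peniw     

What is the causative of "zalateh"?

zudubuh and sehegum both have last vowel 'u' yet inflect differently (zudubuhhuv, sesehegum), so the last vowel is not what conditions the rule; the final letter is.
"zalateh" ends in -h. The stems ending in -h (zudubuh → zudubuhhuv, rawamah → rawamahhuv) double the final consonant and add -uv.
The other patterns: stems ending in -m repeat the first consonant+vowel as a prefix; stems ending in -f, -g or -w change the last vowel to 'i'.
So zalateh → zalatehhuv.

zalatehhuv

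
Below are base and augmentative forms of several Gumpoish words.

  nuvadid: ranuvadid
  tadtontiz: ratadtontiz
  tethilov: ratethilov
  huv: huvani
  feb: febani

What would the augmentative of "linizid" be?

huv and tethilov both end in -v yet inflect differently (huvani, ratethilov), so the final letter is not what conditions the rule; the number of vowels is.
"linizid" has 3 vowels. The stems with 3 vowels (tethilov → ratethilov, nuvadid → ranuvadid, tadtontiz → ratadtontiz) add the prefix ra-.
So linizid → ralinizid.

ralinizid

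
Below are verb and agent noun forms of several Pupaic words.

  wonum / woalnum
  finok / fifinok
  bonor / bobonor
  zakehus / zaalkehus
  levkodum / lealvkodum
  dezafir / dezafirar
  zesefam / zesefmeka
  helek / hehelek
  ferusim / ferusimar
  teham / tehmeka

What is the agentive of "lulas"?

levkodum and teham both end in -m yet inflect differently (lealvkodum, tehmeka), so the final letter is not what conditions the rule; the last vowel is.
"lulas" has last vowel 'a'. The stems whose last vowel is 'a' (teham → tehmeka, zesefam → zesefmeka) delete the last vowel and add -eka.
The other patterns: stems whose last vowel is 'u' insert -al- after the first vowel; stems whose last vowel is 'i' add -ar; stems whose last vowel is 'e' or 'o' repeat the first consonant+vowel as a prefix.
So lulas → lulseka.

lulseka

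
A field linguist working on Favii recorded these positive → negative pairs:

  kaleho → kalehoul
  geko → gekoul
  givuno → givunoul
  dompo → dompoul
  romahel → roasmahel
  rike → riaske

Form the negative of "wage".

kaleho and romahel both have 3 vowels yet inflect differently (kalehoul, roasmahel), so the number of vowels is not what conditions the rule; the final letter is.
"wage" ends in -e. The one such stem in the data (rike → riaske) inserts -as- after the first vowel (as does romahel), so the same rule applies.
The other pattern: stems ending in -o add -ul.
So wage → waasge.

waasge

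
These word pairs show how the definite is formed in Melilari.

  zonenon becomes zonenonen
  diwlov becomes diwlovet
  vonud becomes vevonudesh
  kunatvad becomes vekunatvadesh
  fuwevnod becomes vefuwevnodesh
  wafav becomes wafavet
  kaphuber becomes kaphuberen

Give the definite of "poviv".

povivet

diwlov and fuwevnod both have last vowel 'o' yet inflect differently (diwlovet, vefuwevnodesh), so the last vowel is not what conditions the rule; the final letter is.
"poviv" ends in -v. The stems ending in -v (wafav → wafavet, diwlov → diwlovet) add -et.
So poviv → povivet.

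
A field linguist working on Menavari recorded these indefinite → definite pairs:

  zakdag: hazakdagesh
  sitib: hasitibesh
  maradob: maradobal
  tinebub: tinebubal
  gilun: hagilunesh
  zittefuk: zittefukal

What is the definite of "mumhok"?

hamumhokesh

"mumhok" has 2 vowels. The stems with 2 vowels (sitib → hasitibesh, gilun → hagilunesh, zakdag → hazakdagesh) add ha- … -esh around the stem.
The other pattern: stems with 3 vowels add -al.
So mumhok → hamumhokesh.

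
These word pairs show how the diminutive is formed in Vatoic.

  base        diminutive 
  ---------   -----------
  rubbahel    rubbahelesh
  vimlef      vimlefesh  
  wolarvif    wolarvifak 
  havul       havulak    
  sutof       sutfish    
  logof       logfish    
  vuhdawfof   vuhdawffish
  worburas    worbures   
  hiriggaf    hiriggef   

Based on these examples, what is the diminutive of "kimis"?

kimisak

"kimis" has last vowel 'i'. The one such stem in the data (wolarvif → wolarvifak) adds -ak, so the same rule applies.
So kimis → kimisak.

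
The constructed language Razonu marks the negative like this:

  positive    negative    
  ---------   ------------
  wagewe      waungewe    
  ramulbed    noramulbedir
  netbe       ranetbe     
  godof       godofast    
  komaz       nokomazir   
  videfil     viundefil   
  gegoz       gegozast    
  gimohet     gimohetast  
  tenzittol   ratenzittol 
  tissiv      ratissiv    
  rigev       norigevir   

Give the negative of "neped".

komaz and gegoz both end in -z yet inflect differently (nokomazir, gegozast), so the final letter is not what conditions the rule; the first letter is.
"neped" begins with n-. The one such stem in the data (netbe → ranetbe) adds the prefix ra-, so the same rule applies.
The other patterns: stems beginning with v- or w- insert -un- after the first vowel; stems beginning with k- or r- add no- … -ir around the stem; stems beginning with g- add -ast.
So neped → raneped.

raneped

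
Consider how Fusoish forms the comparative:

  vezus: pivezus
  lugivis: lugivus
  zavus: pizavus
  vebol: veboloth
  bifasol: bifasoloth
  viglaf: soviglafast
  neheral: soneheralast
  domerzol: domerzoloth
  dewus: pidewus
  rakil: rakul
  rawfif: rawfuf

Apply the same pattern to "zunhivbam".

neheral and vebol both end in -l yet inflect differently (soneheralast, veboloth), so the final letter is not what conditions the rule; the last vowel is.
"zunhivbam" has last vowel 'a'. The stems whose last vowel is 'a' (neheral → soneheralast, viglaf → soviglafast) add so- … -ast around the stem.
The other patterns: stems whose last vowel is 'u' add the prefix pi-; stems whose last vowel is 'o' add -oth; stems whose last vowel is 'i' change the last vowel to 'u'.
So zunhivbam → sozunhivbamast.

sozunhivbamast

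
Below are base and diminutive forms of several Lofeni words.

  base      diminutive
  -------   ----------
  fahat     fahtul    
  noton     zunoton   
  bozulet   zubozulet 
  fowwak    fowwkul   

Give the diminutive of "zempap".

fahat and bozulet both end in -t yet inflect differently (fahtul, zubozulet), so the final letter is not what conditions the rule; the last vowel is.
"zempap" has last vowel 'a'. The stems whose last vowel is 'a' (fahat → fahtul, fowwak → fowwkul) delete the last vowel and add -ul.
So zempap → zemppul.

zemppul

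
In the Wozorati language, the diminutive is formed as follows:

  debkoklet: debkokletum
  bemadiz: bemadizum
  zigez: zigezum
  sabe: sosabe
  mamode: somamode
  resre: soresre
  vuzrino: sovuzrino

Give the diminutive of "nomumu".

sonomumu

debkoklet and sabe both have last vowel 'e' yet inflect differently (debkokletum, sosabe), so the last vowel is not what conditions the rule; whether the stem ends in a vowel or a consonant is.
"nomumu" ends in a vowel. The stems ending in a vowel (sabe → sosabe, mamode → somamode, resre → soresre) add the prefix so-.
So nomumu → sonomumu.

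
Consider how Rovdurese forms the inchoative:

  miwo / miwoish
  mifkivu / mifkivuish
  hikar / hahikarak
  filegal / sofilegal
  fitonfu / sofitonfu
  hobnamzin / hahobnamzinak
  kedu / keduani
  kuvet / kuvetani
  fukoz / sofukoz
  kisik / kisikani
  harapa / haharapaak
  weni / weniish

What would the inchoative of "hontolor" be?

hahontolorak

"hontolor" begins with h-. The stems beginning with h- (hobnamzin → hahobnamzinak, hikar → hahikarak, harapa → haharapaak) add ha- … -ak around the stem.
The other patterns: stems beginning with k- add -ani; stems beginning with f- add the prefix so-; stems beginning with m- or w- add -ish.
So hontolor → hahontolorak.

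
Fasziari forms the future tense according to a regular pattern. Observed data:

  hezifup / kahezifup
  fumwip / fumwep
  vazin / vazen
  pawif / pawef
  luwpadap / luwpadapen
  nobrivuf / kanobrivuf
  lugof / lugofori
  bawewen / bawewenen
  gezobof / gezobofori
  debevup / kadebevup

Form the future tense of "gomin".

gezobof and pawif both end in -f yet inflect differently (gezobofori, pawef), so the final letter is not what conditions the rule; the last vowel is.
"gomin" has last vowel 'i'. The stems whose last vowel is 'i' (fumwip → fumwep, pawif → pawef, vazin → vazen) change the last vowel to 'e'.
The other patterns: stems whose last vowel is 'o' add -ori; stems whose last vowel is 'u' add the prefix ka-; stems whose last vowel is 'a' or 'e' add -en.
So gomin → gomen.

gomen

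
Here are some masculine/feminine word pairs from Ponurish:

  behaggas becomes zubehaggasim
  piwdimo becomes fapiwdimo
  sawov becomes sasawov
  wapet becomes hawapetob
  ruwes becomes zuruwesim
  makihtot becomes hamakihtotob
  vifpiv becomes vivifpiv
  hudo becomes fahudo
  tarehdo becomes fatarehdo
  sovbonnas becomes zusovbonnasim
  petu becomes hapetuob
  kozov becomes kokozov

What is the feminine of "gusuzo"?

fagusuzo

hudo and makihtot both have last vowel 'o' yet inflect differently (fahudo, hamakihtotob), so the last vowel is not what conditions the rule; the final letter is.
"gusuzo" ends in -o. The stems ending in -o (hudo → fahudo, piwdimo → fapiwdimo, tarehdo → fatarehdo) add the prefix fa-.
The other patterns: stems ending in -t or -u add ha- … -ob around the stem; stems ending in -s add zu- … -im around the stem; stems ending in -v repeat the first consonant+vowel as a prefix.
So gusuzo → fagusuzo.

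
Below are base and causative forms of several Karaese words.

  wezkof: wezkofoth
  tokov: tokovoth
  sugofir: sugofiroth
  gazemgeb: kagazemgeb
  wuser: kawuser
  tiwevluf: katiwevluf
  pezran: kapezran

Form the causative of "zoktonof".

zoktonofoth

"zoktonof" has last vowel 'o'. The stems whose last vowel is 'o' (wezkof → wezkofoth, tokov → tokovoth) add -oth.
So zoktonof → zoktonofoth.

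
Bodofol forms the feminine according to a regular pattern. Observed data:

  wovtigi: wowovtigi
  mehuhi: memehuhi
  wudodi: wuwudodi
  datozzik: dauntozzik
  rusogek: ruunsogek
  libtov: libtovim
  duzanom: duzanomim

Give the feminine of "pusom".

wovtigi and datozzik both have last vowel 'i' yet inflect differently (wowovtigi, dauntozzik), so the last vowel is not what conditions the rule; the final letter is.
"pusom" ends in -m. The one such stem in the data (duzanom → duzanomim) adds -im, so the same rule applies.
So pusom → pusomim.

pusomim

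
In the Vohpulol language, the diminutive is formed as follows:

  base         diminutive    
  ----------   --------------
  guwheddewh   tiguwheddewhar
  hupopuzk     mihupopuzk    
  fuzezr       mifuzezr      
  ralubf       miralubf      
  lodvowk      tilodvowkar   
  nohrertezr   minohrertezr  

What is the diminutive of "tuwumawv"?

tituwumawvar

lodvowk and hupopuzk both end in -k yet inflect differently (tilodvowkar, mihupopuzk), so the final letter is not what conditions the rule; the second-to-last letter is.
"tuwumawv" has second-to-last letter 'w'. The stems whose second-to-last letter is 'w' (lodvowk → tilodvowkar, guwheddewh → tiguwheddewhar) add ti- … -ar around the stem.
So tuwumawv → tituwumawvar.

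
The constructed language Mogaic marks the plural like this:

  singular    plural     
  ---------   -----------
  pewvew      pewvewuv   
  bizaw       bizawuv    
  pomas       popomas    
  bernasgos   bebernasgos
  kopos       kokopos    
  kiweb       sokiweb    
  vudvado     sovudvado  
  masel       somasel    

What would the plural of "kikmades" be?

kikikmades

bizaw and pomas both have last vowel 'a' yet inflect differently (bizawuv, popomas), so the last vowel is not what conditions the rule; the final letter is.
"kikmades" ends in -s. The stems ending in -s (pomas → popomas, bernasgos → bebernasgos, kopos → kokopos) repeat the first consonant+vowel as a prefix.
So kikmades → kikikmades.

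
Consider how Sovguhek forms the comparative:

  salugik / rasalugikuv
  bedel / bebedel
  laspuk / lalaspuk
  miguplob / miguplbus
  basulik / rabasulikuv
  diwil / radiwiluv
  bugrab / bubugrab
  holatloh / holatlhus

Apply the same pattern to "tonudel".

"tonudel" has last vowel 'e'. The one such stem in the data (bedel → bebedel) repeats the first consonant+vowel as a prefix (as do laspuk, bugrab), so the same rule applies.
The other patterns: stems whose last vowel is 'i' add ra- … -uv around the stem; stems whose last vowel is 'o' delete the last vowel and add -us.
So tonudel → totonudel.

totonudel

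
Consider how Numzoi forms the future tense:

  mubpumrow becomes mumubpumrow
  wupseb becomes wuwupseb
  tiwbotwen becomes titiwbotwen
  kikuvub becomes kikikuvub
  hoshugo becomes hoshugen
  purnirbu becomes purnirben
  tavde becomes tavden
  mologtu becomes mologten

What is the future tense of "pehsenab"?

pepehsenab

"pehsenab" ends in a consonant. The stems ending in a consonant (mubpumrow → mumubpumrow, wupseb → wuwupseb, tiwbotwen → titiwbotwen) repeat the first consonant+vowel as a prefix.
So pehsenab → pepehsenab.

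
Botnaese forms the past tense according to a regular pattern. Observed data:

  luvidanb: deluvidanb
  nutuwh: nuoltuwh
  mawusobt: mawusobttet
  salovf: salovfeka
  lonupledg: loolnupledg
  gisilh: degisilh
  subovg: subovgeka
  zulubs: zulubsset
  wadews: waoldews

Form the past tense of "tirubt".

tirubttet

lonupledg and subovg both end in -g yet inflect differently (loolnupledg, subovgeka), so the final letter is not what conditions the rule; the second-to-last letter is.
"tirubt" has second-to-last letter 'b'. The stems whose second-to-last letter is 'b' (mawusobt → mawusobttet, zulubs → zulubsset) double the final consonant and add -et.
So tirubt → tirubttet.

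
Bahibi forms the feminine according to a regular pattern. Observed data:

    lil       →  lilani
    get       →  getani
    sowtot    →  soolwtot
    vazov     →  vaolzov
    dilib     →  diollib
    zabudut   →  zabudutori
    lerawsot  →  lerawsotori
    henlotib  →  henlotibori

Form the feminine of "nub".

nubani

get and sowtot both end in -t yet inflect differently (getani, soolwtot), so the final letter is not what conditions the rule; the number of vowels is.
"nub" has 1 vowel. The stems with 1 vowel (lil → lilani, get → getani) add -ani.
So nub → nubani.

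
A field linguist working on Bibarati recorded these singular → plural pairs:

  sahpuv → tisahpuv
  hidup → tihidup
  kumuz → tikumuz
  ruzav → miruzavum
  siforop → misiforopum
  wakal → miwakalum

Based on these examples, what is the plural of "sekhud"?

sahpuv and ruzav both end in -v yet inflect differently (tisahpuv, miruzavum), so the final letter is not what conditions the rule; the last vowel is.
"sekhud" has last vowel 'u'. The stems whose last vowel is 'u' (sahpuv → tisahpuv, hidup → tihidup, kumuz → tikumuz) add the prefix ti-.
So sekhud → tisekhud.

tisekhud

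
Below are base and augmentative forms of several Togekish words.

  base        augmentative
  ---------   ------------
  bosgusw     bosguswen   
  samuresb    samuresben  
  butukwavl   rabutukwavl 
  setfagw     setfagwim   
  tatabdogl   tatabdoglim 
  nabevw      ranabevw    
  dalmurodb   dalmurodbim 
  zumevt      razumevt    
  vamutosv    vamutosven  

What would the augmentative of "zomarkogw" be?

nabevw and bosgusw both end in -w yet inflect differently (ranabevw, bosguswen), so the final letter is not what conditions the rule; the second-to-last letter is.
"zomarkogw" has second-to-last letter 'g'. The stems whose second-to-last letter is 'g' (tatabdogl → tatabdoglim, setfagw → setfagwim) add -im.
The other patterns: stems whose second-to-last letter is 'v' add the prefix ra-; stems whose second-to-last letter is 's' add -en.
So zomarkogw → zomarkogwim.

zomarkogwim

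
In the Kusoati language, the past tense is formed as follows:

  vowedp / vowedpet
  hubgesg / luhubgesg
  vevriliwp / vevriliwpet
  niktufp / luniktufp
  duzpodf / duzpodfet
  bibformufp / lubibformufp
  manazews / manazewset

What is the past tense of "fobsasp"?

lufobsasp

vowedp and bibformufp both end in -p yet inflect differently (vowedpet, lubibformufp), so the final letter is not what conditions the rule; the second-to-last letter is.
"fobsasp" has second-to-last letter 's'. The one such stem in the data (hubgesg → luhubgesg) adds the prefix lu-, so the same rule applies.
The other pattern: stems whose second-to-last letter is 'd' or 'w' add -et.
So fobsasp → lufobsasp.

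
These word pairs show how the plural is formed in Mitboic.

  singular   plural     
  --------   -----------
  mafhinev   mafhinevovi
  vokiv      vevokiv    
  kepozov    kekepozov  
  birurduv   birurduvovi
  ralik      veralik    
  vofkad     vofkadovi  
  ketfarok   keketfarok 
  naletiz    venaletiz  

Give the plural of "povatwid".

vokiv and kepozov both end in -v yet inflect differently (vevokiv, kekepozov), so the final letter is not what conditions the rule; the last vowel is.
"povatwid" has last vowel 'i'. The stems whose last vowel is 'i' (ralik → veralik, vokiv → vevokiv, naletiz → venaletiz) add the prefix ve-.
So povatwid → vepovatwid.

vepovatwid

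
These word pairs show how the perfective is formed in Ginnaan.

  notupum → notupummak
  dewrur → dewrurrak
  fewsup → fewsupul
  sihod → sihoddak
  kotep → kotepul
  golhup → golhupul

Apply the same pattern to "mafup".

golhup and dewrur both have last vowel 'u' yet inflect differently (golhupul, dewrurrak), so the last vowel is not what conditions the rule; the final letter is.
"mafup" ends in -p. The stems ending in -p (kotep → kotepul, golhup → golhupul, fewsup → fewsupul) add -ul.
So mafup → mafupul.

mafupul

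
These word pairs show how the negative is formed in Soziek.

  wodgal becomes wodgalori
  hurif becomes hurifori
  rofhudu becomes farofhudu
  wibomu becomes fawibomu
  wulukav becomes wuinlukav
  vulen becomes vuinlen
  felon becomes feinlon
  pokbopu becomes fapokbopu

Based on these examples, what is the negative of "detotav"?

wodgal and wulukav both have last vowel 'a' yet inflect differently (wodgalori, wuinlukav), so the last vowel is not what conditions the rule; the final letter is.
"detotav" ends in -v. The one such stem in the data (wulukav → wuinlukav) inserts -in- after the first vowel (as do vulen, felon), so the same rule applies.
So detotav → deintotav.

deintotav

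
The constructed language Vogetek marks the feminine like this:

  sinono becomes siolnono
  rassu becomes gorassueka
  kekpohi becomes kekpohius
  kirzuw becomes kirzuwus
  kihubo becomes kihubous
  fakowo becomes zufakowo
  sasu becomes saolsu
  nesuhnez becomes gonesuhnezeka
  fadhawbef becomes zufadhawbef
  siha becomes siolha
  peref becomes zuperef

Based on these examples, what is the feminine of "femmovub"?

zufemmovub

sinono and fakowo both end in -o yet inflect differently (siolnono, zufakowo), so the final letter is not what conditions the rule; the first letter is.
"femmovub" begins with f-. The stems beginning with f- (fadhawbef → zufadhawbef, fakowo → zufakowo) add the prefix zu-.
So femmovub → zufemmovub.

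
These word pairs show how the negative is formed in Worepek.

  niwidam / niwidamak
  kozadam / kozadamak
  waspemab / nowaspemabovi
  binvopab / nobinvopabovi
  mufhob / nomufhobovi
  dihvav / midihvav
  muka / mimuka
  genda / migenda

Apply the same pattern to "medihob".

niwidam and waspemab both have last vowel 'a' yet inflect differently (niwidamak, nowaspemabovi), so the last vowel is not what conditions the rule; the final letter is.
"medihob" ends in -b. The stems ending in -b (waspemab → nowaspemabovi, binvopab → nobinvopabovi, mufhob → nomufhobovi) add no- … -ovi around the stem.
So medihob → nomedihobovi.

nomedihobovi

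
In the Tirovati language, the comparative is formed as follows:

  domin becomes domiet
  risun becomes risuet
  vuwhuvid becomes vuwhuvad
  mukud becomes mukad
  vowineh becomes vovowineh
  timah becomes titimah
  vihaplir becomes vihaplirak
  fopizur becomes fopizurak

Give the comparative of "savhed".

domin and vuwhuvid both have last vowel 'i' yet inflect differently (domiet, vuwhuvad), so the last vowel is not what conditions the rule; the final letter is.
"savhed" ends in -d. The stems ending in -d (vuwhuvid → vuwhuvad, mukud → mukad) change the last vowel to 'a'.
The other patterns: stems ending in -n drop the final letter and add -et; stems ending in -h repeat the first consonant+vowel as a prefix; stems ending in -r add -ak.
So savhed → savhad.

savhad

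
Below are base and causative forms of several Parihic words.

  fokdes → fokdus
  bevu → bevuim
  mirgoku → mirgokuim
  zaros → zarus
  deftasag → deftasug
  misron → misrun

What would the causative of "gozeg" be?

"gozeg" ends in a consonant. The stems ending in a consonant (misron → misrun, fokdes → fokdus, zaros → zarus) change the last vowel to 'u'.
The other pattern: stems ending in a vowel add -im.
So gozeg → gozug.

gozug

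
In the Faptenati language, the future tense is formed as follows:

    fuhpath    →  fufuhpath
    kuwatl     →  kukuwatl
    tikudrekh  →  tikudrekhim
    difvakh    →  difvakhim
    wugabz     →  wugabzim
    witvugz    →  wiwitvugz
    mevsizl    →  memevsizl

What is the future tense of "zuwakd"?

"zuwakd" has second-to-last letter 'k'. The stems whose second-to-last letter is 'k' (difvakh → difvakhim, tikudrekh → tikudrekhim) add -im.
So zuwakd → zuwakdim.

zuwakdim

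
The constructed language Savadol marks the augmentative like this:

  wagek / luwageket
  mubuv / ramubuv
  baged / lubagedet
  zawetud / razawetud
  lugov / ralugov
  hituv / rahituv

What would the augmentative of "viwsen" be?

baged and zawetud both end in -d yet inflect differently (lubagedet, razawetud), so the final letter is not what conditions the rule; the last vowel is.
"viwsen" has last vowel 'e'. The stems whose last vowel is 'e' (baged → lubagedet, wagek → luwageket) add lu- … -et around the stem.
The other pattern: stems whose last vowel is 'o' or 'u' add the prefix ra-.
So viwsen → luviwsenet.

luviwsenet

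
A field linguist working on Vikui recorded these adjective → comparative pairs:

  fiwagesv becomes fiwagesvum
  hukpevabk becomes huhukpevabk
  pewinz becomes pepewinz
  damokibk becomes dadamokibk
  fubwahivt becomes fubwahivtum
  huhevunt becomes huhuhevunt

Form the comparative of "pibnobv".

"pibnobv" has second-to-last letter 'b'. The stems whose second-to-last letter is 'b' (damokibk → dadamokibk, hukpevabk → huhukpevabk) repeat the first consonant+vowel as a prefix.
So pibnobv → pipibnobv.

pipibnobv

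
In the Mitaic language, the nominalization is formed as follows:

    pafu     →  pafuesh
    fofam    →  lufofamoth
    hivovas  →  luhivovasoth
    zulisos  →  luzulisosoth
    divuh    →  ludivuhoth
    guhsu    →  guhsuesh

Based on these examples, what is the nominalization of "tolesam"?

divuh and guhsu both have last vowel 'u' yet inflect differently (ludivuhoth, guhsuesh), so the last vowel is not what conditions the rule; whether the stem ends in a vowel or a consonant is.
"tolesam" ends in a consonant. The stems ending in a consonant (zulisos → luzulisosoth, divuh → ludivuhoth, fofam → lufofamoth) add lu- … -oth around the stem.
The other pattern: stems ending in a vowel add -esh.
So tolesam → lutolesamoth.

lutolesamoth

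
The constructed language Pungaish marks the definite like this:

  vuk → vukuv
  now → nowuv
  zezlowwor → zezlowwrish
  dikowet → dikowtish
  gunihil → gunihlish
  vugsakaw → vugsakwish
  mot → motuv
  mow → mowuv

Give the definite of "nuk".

"nuk" has 1 vowel. The stems with 1 vowel (mot → motuv, now → nowuv, vuk → vukuv) add -uv.
The other pattern: stems with 3 vowels delete the last vowel and add -ish.
So nuk → nukuv.

nukuv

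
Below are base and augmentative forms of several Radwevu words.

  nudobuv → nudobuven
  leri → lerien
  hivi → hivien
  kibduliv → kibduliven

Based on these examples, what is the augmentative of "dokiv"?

Every pair shown (nudobuv → nudobuven, leri → lerien, hivi → hivien, …) follows the same rule: add -en.
So dokiv → dokiven.

dokiven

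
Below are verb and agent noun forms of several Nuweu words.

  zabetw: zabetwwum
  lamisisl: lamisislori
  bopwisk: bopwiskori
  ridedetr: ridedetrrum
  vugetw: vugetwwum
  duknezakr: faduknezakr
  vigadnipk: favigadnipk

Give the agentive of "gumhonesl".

gumhoneslori

bopwisk and vigadnipk both end in -k yet inflect differently (bopwiskori, favigadnipk), so the final letter is not what conditions the rule; the second-to-last letter is.
"gumhonesl" has second-to-last letter 's'. The stems whose second-to-last letter is 's' (bopwisk → bopwiskori, lamisisl → lamisislori) add -ori.
The other patterns: stems whose second-to-last letter is 't' double the final consonant and add -um; stems whose second-to-last letter is 'k' or 'p' add the prefix fa-.
So gumhonesl → gumhoneslori.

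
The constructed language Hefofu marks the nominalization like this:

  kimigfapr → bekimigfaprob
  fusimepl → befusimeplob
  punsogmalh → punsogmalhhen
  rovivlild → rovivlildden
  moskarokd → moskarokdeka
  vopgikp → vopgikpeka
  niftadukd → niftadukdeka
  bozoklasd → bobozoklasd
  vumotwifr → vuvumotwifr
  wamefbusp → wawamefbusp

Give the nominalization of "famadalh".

famadalhhen

"famadalh" has second-to-last letter 'l'. The stems whose second-to-last letter is 'l' (punsogmalh → punsogmalhhen, rovivlild → rovivlildden) double the final consonant and add -en.
The other patterns: stems whose second-to-last letter is 'p' add be- … -ob around the stem; stems whose second-to-last letter is 'k' add -eka; stems whose second-to-last letter is 'f' or 's' repeat the first consonant+vowel as a prefix.
So famadalh → famadalhhen.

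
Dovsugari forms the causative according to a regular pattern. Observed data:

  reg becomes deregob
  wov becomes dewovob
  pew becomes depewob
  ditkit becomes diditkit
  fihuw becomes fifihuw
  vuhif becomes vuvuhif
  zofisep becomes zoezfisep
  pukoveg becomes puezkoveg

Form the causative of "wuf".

pew and fihuw both end in -w yet inflect differently (depewob, fifihuw), so the final letter is not what conditions the rule; the number of vowels is.
"wuf" has 1 vowel. The stems with 1 vowel (reg → deregob, wov → dewovob, pew → depewob) add de- … -ob around the stem.
The other patterns: stems with 2 vowels repeat the first consonant+vowel as a prefix; stems with 3 vowels insert -ez- after the first vowel.
So wuf → dewufob.

dewufob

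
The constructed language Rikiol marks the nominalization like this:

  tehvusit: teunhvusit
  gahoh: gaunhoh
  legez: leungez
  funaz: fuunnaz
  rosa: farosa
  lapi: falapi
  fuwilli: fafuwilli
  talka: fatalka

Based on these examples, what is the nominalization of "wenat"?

funaz and rosa both have last vowel 'a' yet inflect differently (fuunnaz, farosa), so the last vowel is not what conditions the rule; whether the stem ends in a vowel or a consonant is.
"wenat" ends in a consonant. The stems ending in a consonant (tehvusit → teunhvusit, gahoh → gaunhoh, legez → leungez) insert -un- after the first vowel.
So wenat → weunnat.

weunnat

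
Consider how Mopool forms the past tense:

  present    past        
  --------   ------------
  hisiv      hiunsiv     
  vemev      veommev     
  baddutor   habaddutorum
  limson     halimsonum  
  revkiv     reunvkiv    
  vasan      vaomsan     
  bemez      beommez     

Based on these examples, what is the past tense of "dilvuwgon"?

hadilvuwgonum

vasan and limson both end in -n yet inflect differently (vaomsan, halimsonum), so the final letter is not what conditions the rule; the last vowel is.
"dilvuwgon" has last vowel 'o'. The stems whose last vowel is 'o' (baddutor → habaddutorum, limson → halimsonum) add ha- … -um around the stem.
So dilvuwgon → hadilvuwgonum.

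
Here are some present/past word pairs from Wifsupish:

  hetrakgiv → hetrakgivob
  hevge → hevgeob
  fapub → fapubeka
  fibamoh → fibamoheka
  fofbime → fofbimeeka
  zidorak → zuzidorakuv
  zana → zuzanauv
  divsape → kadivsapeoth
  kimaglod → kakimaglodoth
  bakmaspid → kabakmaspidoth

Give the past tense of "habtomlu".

hevge and fofbime both end in -e yet inflect differently (hevgeob, fofbimeeka), so the final letter is not what conditions the rule; the first letter is.
"habtomlu" begins with h-. The stems beginning with h- (hetrakgiv → hetrakgivob, hevge → hevgeob) add -ob.
The other patterns: stems beginning with f- add -eka; stems beginning with z- add zu- … -uv around the stem; stems beginning with b-, d- or k- add ka- … -oth around the stem.
So habtomlu → habtomluob.

habtomluob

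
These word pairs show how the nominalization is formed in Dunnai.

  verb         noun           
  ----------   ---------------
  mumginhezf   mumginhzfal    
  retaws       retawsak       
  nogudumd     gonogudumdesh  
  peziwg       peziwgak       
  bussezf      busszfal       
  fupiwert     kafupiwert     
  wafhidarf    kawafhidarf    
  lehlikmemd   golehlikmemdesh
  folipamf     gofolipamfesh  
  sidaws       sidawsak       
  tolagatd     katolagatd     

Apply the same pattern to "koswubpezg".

"koswubpezg" has second-to-last letter 'z'. The stems whose second-to-last letter is 'z' (bussezf → busszfal, mumginhezf → mumginhzfal) delete the last vowel and add -al.
So koswubpezg → koswubpzgal.

koswubpzgal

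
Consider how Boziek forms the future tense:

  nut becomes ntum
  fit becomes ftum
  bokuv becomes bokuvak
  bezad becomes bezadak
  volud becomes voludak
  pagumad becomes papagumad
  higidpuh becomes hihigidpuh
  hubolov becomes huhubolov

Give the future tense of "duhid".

duhidak

"duhid" has 2 vowels. The stems with 2 vowels (bokuv → bokuvak, bezad → bezadak, volud → voludak) add -ak.
The other patterns: stems with 1 vowel delete the last vowel and add -um; stems with 3 vowels repeat the first consonant+vowel as a prefix.
So duhid → duhidak.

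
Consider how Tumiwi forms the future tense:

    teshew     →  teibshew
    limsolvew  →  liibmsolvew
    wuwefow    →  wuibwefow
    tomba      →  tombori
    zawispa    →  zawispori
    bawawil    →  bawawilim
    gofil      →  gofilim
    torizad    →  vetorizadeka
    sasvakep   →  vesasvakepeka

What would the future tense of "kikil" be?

kikilim

"kikil" ends in -l. The stems ending in -l (bawawil → bawawilim, gofil → gofilim) add -im.
The other patterns: stems ending in -w insert -ib- after the first vowel; stems ending in -a drop the final letter and add -ori; stems ending in -d or -p add ve- … -eka around the stem.
So kikil → kikilim.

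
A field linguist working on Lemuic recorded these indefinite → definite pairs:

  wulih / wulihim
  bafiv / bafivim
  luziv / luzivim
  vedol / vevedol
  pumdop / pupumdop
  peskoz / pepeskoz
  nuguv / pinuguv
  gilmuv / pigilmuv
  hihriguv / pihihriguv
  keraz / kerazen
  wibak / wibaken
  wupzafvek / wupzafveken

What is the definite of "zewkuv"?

"zewkuv" has last vowel 'u'. The stems whose last vowel is 'u' (nuguv → pinuguv, gilmuv → pigilmuv, hihriguv → pihihriguv) add the prefix pi-.
The other patterns: stems whose last vowel is 'i' add -im; stems whose last vowel is 'o' repeat the first consonant+vowel as a prefix; stems whose last vowel is 'a' or 'e' add -en.
So zewkuv → pizewkuv.

pizewkuv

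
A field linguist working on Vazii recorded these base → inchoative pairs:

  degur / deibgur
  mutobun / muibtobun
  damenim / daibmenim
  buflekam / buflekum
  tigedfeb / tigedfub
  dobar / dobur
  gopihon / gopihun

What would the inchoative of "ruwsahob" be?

ruwsahub

damenim and buflekam both end in -m yet inflect differently (daibmenim, buflekum), so the final letter is not what conditions the rule; the last vowel is.
"ruwsahob" has last vowel 'o'. The one such stem in the data (gopihon → gopihun) changes the last vowel to 'u' (as do buflekam, tigedfeb), so the same rule applies.
So ruwsahob → ruwsahub.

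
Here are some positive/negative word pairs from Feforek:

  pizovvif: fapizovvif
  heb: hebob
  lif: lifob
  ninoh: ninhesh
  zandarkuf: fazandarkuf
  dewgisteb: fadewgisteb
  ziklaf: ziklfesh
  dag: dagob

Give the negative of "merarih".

"merarih" has 3 vowels. The stems with 3 vowels (zandarkuf → fazandarkuf, pizovvif → fapizovvif, dewgisteb → fadewgisteb) add the prefix fa-.
The other patterns: stems with 1 vowel add -ob; stems with 2 vowels delete the last vowel and add -esh.
So merarih → famerarih.

famerarih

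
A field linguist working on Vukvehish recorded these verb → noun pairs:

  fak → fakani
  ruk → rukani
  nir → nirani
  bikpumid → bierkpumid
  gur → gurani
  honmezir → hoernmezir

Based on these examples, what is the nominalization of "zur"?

zurani

honmezir and nir both end in -r yet inflect differently (hoernmezir, nirani), so the final letter is not what conditions the rule; the number of vowels is.
"zur" has 1 vowel. The stems with 1 vowel (fak → fakani, nir → nirani, ruk → rukani) add -ani.
The other pattern: stems with 3 vowels insert -er- after the first vowel.
So zur → zurani.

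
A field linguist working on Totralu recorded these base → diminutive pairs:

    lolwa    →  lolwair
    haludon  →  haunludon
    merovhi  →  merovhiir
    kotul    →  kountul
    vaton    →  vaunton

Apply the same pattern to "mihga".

mihgair

haludon and merovhi both have 3 vowels yet inflect differently (haunludon, merovhiir), so the number of vowels is not what conditions the rule; whether the stem ends in a vowel or a consonant is.
"mihga" ends in a vowel. The stems ending in a vowel (merovhi → merovhiir, lolwa → lolwair) add -ir.
So mihga → mihgair.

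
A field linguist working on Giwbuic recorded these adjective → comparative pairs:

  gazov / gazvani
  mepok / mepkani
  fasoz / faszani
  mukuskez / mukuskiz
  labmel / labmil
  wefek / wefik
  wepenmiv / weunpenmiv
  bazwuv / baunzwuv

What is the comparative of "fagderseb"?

fagdersib

fasoz and mukuskez both end in -z yet inflect differently (faszani, mukuskiz), so the final letter is not what conditions the rule; the last vowel is.
"fagderseb" has last vowel 'e'. The stems whose last vowel is 'e' (mukuskez → mukuskiz, labmel → labmil, wefek → wefik) change the last vowel to 'i'.
So fagderseb → fagdersib.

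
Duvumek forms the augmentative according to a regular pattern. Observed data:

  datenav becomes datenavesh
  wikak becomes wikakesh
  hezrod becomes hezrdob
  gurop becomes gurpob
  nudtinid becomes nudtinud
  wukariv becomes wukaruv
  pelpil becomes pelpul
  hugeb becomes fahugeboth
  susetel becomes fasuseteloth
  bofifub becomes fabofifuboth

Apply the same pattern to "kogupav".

"kogupav" has last vowel 'a'. The stems whose last vowel is 'a' (datenav → datenavesh, wikak → wikakesh) add -esh.
The other patterns: stems whose last vowel is 'o' delete the last vowel and add -ob; stems whose last vowel is 'i' change the last vowel to 'u'; stems whose last vowel is 'e' or 'u' add fa- … -oth around the stem.
So kogupav → kogupavesh.

kogupavesh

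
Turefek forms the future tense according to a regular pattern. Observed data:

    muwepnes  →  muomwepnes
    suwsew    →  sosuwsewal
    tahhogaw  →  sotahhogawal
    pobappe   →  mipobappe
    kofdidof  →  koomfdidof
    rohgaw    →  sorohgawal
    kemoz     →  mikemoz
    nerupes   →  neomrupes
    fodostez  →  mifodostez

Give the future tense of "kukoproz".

fodostez and suwsew both have last vowel 'e' yet inflect differently (mifodostez, sosuwsewal), so the last vowel is not what conditions the rule; the final letter is.
"kukoproz" ends in -z. The stems ending in -z (kemoz → mikemoz, fodostez → mifodostez) add the prefix mi-.
The other patterns: stems ending in -w add so- … -al around the stem; stems ending in -f or -s insert -om- after the first vowel.
So kukoproz → mikukoproz.

mikukoproz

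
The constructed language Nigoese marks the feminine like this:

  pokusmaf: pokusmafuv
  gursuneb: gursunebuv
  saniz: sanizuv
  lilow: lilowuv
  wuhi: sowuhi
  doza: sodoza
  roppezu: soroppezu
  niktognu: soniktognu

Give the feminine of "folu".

saniz and wuhi both have last vowel 'i' yet inflect differently (sanizuv, sowuhi), so the last vowel is not what conditions the rule; whether the stem ends in a vowel or a consonant is.
"folu" ends in a vowel. The stems ending in a vowel (wuhi → sowuhi, doza → sodoza, roppezu → soroppezu) add the prefix so-.
The other pattern: stems ending in a consonant add -uv.
So folu → sofolu.

sofolu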